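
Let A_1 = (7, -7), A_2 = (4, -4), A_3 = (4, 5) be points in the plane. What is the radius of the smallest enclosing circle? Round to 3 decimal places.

Side lengths²: A_1A_2² = 18, A_1A_3² = 153, A_2A_3² = 81.
Since A_1A_3² = 153 ≥ 81 + 18 = 99, the angle opposite A_1A_3 is not acute, so the smallest enclosing circle has A_1A_3 as diameter.
Centre = midpoint of A_1A_3 = (5.5, -1), r² = 153/4 = 38.25.
r = √(38.25) ≈ 6.185.

6.185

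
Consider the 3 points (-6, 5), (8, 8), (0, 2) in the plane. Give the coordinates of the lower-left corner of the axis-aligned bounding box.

(-6, 2)

x-range [-6, 8], y-range [2, 8].
The lower-left corner is (-6, 2).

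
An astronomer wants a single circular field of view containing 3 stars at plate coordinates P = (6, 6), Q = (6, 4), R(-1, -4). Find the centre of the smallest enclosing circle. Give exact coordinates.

Side lengths²: PQ² = 4, PR² = 149, QR² = 113.
Since PR² = 149 ≥ 113 + 4 = 117, the angle opposite PR is not acute, so the smallest enclosing circle has PR as diameter.
Centre = midpoint of PR = (2.5, 1), r² = 149/4 = 37.25.
Centre = (2.5, 1).

(2.5, 1)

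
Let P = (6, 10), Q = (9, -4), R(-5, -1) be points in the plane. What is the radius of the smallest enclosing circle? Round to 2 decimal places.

8.53

Side lengths²: PQ² = 205, PR² = 242, QR² = 205.
Since PR² = 242 < 205 + 205 = 410, the triangle is acute, so the smallest enclosing circle is the circumcircle.
Circumcentre = (101/34, 69/34), r² = 42025/578.
r = √(42025/578) ≈ 8.53.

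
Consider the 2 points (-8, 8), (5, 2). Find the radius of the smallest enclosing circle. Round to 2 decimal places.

7.16

The smallest circle enclosing two points has them as diameter endpoints.
Centre = midpoint = (-1.5, 5); r² = |(-8, 8)−(5, 2)|²/4 = 205/4 = 51.25.
r = √(51.25) ≈ 7.16.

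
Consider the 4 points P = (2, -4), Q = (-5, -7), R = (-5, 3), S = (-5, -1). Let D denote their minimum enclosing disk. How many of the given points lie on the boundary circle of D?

3

The minimum enclosing circle is determined by three boundary points: P, Q, R.
Their circumcentre is (-3, -2) with r² = 29.
The farthest remaining point S is at distance² 5 ≤ 29.
The points at distance exactly r from the centre are P, Q, R — 3 points.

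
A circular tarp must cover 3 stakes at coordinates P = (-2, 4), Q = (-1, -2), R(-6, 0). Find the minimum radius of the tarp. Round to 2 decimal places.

Side lengths²: PQ² = 37, PR² = 32, QR² = 29.
Since PQ² = 37 < 32 + 29 = 61, the triangle is acute, so the smallest enclosing circle is the circumcircle.
Circumcentre = (-39/14, 11/14), r² = 1073/98.
r = √(1073/98) ≈ 3.31.

3.31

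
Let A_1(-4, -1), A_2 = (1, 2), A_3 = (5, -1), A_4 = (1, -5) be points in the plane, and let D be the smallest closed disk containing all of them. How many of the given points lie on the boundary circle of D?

2

The farthest pair is A_1–A_3 with squared distance 81. The circle on this segment as diameter has centre (0.5, -1) and r² = 81/4 = 20.25.
Check A_2: distance² to centre = 9.25 ≤ 20.25, so it lies inside.
All remaining points lie in this disk, and no smaller disk contains both endpoints, so this is the minimum enclosing circle.
The points at distance exactly r from the centre are A_1, A_3 — 2 points.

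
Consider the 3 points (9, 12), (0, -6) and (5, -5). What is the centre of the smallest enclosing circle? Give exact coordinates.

(4.5, 3)

Call the three points A, B, C in the order given.
Side lengths²: AB² = 405, AC² = 305, BC² = 26.
Since AB² = 405 ≥ 305 + 26 = 331, the angle opposite AB is not acute, so the smallest enclosing circle has AB as diameter.
Centre = midpoint of AB = (4.5, 3), r² = 405/4 = 101.25.
Centre = (4.5, 3).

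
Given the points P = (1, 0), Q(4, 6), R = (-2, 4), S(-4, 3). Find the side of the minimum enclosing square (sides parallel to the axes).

8

The bounding box has width 8 and height 6.
An axis-aligned square enclosing the set must have side ≥ max(width, height).
So the minimum side is max(8, 6) = 8.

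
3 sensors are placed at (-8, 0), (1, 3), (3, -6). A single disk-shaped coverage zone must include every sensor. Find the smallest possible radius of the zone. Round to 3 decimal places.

6.298

Call the three points A, B, C in the order given.
Side lengths²: AB² = 90, AC² = 157, BC² = 85.
Since AC² = 157 < 90 + 85 = 175, the triangle is acute, so the smallest enclosing circle is the circumcircle.
Circumcentre = (-127/58, -141/58), r² = 66725/1682.
r = √(66725/1682) ≈ 6.298.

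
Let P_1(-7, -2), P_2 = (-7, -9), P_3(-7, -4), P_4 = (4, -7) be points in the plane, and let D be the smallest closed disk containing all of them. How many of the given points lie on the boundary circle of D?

The minimum enclosing circle is determined by three boundary points: P_1, P_2, P_4.
Their circumcentre is (-43/22, -5.5) with r² = 9125/242.
The farthest remaining point P_3 is at distance² 6705/242 ≤ 9125/242.
The points at distance exactly r from the centre are P_1, P_2, P_4 — 3 points.

3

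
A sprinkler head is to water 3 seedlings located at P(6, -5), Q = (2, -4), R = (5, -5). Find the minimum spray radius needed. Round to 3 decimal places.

2.062

Side lengths²: PQ² = 17, PR² = 1, QR² = 10.
Since PQ² = 17 ≥ 10 + 1 = 11, the angle opposite PQ is not acute, so the smallest enclosing circle has PQ as diameter.
Centre = midpoint of PQ = (4, -4.5), r² = 17/4 = 4.25.
r = √(4.25) ≈ 2.062.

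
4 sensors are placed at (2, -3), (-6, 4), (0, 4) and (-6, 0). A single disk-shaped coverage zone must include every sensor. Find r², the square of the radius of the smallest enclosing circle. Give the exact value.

A smallest enclosing disk is always determined by at most three of the input points on its boundary.
The farthest pair is (2, -3)–(-6, 4) with squared distance 113. The circle on this segment as diameter has centre (-2, 0.5) and r² = 113/4 = 28.25.
Check (0, 4): distance² to centre = 16.25 ≤ 28.25, so it lies inside.
All remaining points lie in this disk, and no smaller disk contains both endpoints, so this is the minimum enclosing circle.

28.25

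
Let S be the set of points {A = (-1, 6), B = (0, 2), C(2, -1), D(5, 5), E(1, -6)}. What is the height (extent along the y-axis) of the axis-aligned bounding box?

max y = 6, min y = -6, so height = 12.

12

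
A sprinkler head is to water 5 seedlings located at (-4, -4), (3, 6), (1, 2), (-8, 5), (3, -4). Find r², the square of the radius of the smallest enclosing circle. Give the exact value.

The minimum enclosing circle is determined by three boundary points: (3, 6), (-8, 5), (3, -4).
Their circumcentre is (-23/11, 1) with r² = 6161/121.
The farthest remaining point (-4, -4) is at distance² 3466/121 ≤ 6161/121.

6161/121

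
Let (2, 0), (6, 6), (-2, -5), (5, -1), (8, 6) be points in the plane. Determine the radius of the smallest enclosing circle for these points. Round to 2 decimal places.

7.43

The minimum enclosing circle of a finite set is fixed by two of the points (as a diameter) or three (as a circumcircle).
The farthest pair is (-2, -5)–(8, 6) with squared distance 221. The circle on this segment as diameter has centre (3, 0.5) and r² = 221/4 = 55.25.
Check (2, 0): distance² to centre = 1.25 ≤ 55.25, so it lies inside.
All remaining points lie in this disk, and no smaller disk contains both endpoints, so this is the minimum enclosing circle.
r = √(55.25) ≈ 7.43.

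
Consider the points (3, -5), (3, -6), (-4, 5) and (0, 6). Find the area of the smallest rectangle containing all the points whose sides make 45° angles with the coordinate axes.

81

In coordinates u = x + y, v = x − y the rectangle is axis-aligned; the map (x,y)→(u,v) scales areas by 2.
u-values: -2, -3, 1, 6; range = 6 − (-3) = 9.
v-values: 8, 9, -9, -6; range = 9 − (-9) = 18.
Area = (9 × 18) / 2 = 81.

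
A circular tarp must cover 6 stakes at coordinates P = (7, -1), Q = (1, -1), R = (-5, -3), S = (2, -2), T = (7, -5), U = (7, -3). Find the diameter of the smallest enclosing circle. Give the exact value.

37/3

A smallest enclosing disk is always determined by at most three of the input points on its boundary.
The minimum enclosing circle is determined by three boundary points: P, R, T.
Their circumcentre is (7/6, -3) with r² = 1369/36.
The farthest remaining point U is at distance² 1225/36 ≤ 1369/36.
Diameter = 2r = 2√(1369/36) = 37/3.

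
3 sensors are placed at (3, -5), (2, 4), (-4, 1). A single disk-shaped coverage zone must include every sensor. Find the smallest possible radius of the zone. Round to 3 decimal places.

4.913

Call the three points A, B, C in the order given.
Side lengths²: AB² = 82, AC² = 85, BC² = 45.
Since AC² = 85 < 82 + 45 = 127, the triangle is acute, so the smallest enclosing circle is the circumcircle.
Circumcentre = (23/38, -27/38), r² = 17425/722.
r = √(17425/722) ≈ 4.913.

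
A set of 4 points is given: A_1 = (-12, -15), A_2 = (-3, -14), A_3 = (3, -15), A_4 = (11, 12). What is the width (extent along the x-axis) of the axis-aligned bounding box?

max x = 11, min x = -12, so width = 23.

23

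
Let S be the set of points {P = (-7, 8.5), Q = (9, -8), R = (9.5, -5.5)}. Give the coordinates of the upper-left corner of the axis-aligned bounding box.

(-7, 8.5)

x-range [-7, 9.5], y-range [-8, 8.5].
The upper-left corner is (-7, 8.5).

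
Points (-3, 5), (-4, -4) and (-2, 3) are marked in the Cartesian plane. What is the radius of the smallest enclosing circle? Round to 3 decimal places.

Call the three points A, B, C in the order given.
Side lengths²: AB² = 82, AC² = 5, BC² = 53.
Since AB² = 82 ≥ 53 + 5 = 58, the angle opposite AB is not acute, so the smallest enclosing circle has AB as diameter.
Centre = midpoint of AB = (-3.5, 0.5), r² = 82/4 = 20.5.
r = √(20.5) ≈ 4.528.

4.528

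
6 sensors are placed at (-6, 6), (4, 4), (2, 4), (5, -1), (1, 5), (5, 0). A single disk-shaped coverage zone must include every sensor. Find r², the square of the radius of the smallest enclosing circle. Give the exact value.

By Welzl's lemma the MEC is supported by two points (diametrically opposite) or three points (on a circumcircle).
The farthest pair is (-6, 6)–(5, -1) with squared distance 170. The circle on this segment as diameter has centre (-0.5, 2.5) and r² = 170/4 = 42.5.
Check (4, 4): distance² to centre = 22.5 ≤ 42.5, so it lies inside.
All remaining points lie in this disk, and no smaller disk contains both endpoints, so this is the minimum enclosing circle.

42.5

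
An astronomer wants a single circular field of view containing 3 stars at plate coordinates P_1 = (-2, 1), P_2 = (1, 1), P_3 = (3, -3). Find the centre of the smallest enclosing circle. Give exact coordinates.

Side lengths²: P_1P_2² = 9, P_1P_3² = 41, P_2P_3² = 20.
Since P_1P_3² = 41 ≥ 20 + 9 = 29, the angle opposite P_1P_3 is not acute, so the smallest enclosing circle has P_1P_3 as diameter.
Centre = midpoint of P_1P_3 = (0.5, -1), r² = 41/4 = 10.25.
Centre = (0.5, -1).

(0.5, -1)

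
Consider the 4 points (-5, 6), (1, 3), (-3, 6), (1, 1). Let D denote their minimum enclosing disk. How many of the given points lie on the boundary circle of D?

2

The farthest pair is (-5, 6)–(1, 1) with squared distance 61. The circle on this segment as diameter has centre (-2, 3.5) and r² = 61/4 = 15.25.
Check (1, 3): distance² to centre = 9.25 ≤ 15.25, so it lies inside.
All remaining points lie in this disk, and no smaller disk contains both endpoints, so this is the minimum enclosing circle.
The points at distance exactly r from the centre are (-5, 6), (1, 1) — 2 points.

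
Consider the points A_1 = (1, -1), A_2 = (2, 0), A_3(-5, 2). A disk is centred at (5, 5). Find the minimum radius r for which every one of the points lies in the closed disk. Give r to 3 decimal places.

10.440

The required radius is the distance from (5, 5) to the farthest point.
Squared distances: 52, 34, 109.
Maximum is 109, attained at A_3.
r = √109 ≈ 10.440.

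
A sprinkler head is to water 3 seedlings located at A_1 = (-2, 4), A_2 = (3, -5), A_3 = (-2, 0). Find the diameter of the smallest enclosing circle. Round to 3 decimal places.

Side lengths²: A_1A_2² = 106, A_1A_3² = 16, A_2A_3² = 50.
Since A_1A_2² = 106 ≥ 50 + 16 = 66, the angle opposite A_1A_2 is not acute, so the smallest enclosing circle has A_1A_2 as diameter.
Centre = midpoint of A_1A_2 = (0.5, -0.5), r² = 106/4 = 26.5.
Diameter = 2r = 2√(26.5) ≈ 10.296.

10.296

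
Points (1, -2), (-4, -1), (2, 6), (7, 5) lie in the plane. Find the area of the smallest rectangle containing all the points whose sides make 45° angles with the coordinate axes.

In coordinates u = x + y, v = x − y the rectangle is axis-aligned; the map (x,y)→(u,v) scales areas by 2.
u-values: -1, -5, 8, 12; range = 12 − (-5) = 17.
v-values: 3, -3, -4, 2; range = 3 − (-4) = 7.
Area = (17 × 7) / 2 = 59.5.

59.5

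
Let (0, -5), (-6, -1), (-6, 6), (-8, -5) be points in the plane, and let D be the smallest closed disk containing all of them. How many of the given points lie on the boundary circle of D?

3

The minimum enclosing circle is determined by three boundary points: (0, -5), (-6, 6), (-8, -5).
Their circumcentre is (-4, -1/22) with r² = 19625/484.
The farthest remaining point (-6, -1) is at distance² 2377/484 ≤ 19625/484.
The points at distance exactly r from the centre are (0, -5), (-6, 6), (-8, -5) — 3 points.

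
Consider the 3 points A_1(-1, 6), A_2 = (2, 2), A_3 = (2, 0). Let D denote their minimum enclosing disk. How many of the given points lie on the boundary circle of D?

2

Side lengths²: A_1A_2² = 25, A_1A_3² = 45, A_2A_3² = 4.
Since A_1A_3² = 45 ≥ 25 + 4 = 29, the angle opposite A_1A_3 is not acute, so the smallest enclosing circle has A_1A_3 as diameter.
Centre = midpoint of A_1A_3 = (0.5, 3), r² = 45/4 = 11.25.
The points at distance exactly r from the centre are A_1, A_3 — 2 points.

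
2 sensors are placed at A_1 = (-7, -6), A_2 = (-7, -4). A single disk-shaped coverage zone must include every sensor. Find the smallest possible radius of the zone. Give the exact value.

The smallest circle enclosing two points has them as diameter endpoints.
Centre = midpoint = (-7, -5); r² = |A_1A_2|²/4 = 4/4 = 1.
r = √1 = 1.

1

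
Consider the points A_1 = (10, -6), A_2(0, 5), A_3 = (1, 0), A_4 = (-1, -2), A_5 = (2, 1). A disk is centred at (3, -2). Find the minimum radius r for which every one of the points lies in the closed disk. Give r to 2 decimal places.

The required radius is the distance from (3, -2) to the farthest point.
Squared distances: 65, 58, 8, 16, 10.
Maximum is 65, attained at A_1.
r = √65 ≈ 8.06.

8.06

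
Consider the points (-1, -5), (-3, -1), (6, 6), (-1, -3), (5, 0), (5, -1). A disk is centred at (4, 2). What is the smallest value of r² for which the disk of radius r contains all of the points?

74

The required radius is the distance from (4, 2) to the farthest point.
Squared distances: 74, 58, 20, 50, 5, 10.
Maximum is 74, attained at (-1, -5).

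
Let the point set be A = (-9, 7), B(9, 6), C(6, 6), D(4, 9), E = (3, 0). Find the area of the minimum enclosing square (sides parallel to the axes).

324

The bounding box has width 18 and height 9.
An axis-aligned square enclosing the set must have side ≥ max(width, height).
So the minimum side is max(18, 9) = 18.
Area = 18² = 324.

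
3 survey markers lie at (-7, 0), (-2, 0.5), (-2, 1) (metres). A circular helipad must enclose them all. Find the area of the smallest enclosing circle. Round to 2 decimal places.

20.42

Call the three points A, B, C in the order given.
Side lengths²: AB² = 25.25, AC² = 26, BC² = 0.25.
Since AC² = 26 ≥ 25.25 + 0.25 = 25.5, the angle opposite AC is not acute, so the smallest enclosing circle has AC as diameter.
Centre = midpoint of AC = (-4.5, 0.5), r² = 26/4 = 6.5.
Area = π·r² = π·6.5 ≈ 20.42.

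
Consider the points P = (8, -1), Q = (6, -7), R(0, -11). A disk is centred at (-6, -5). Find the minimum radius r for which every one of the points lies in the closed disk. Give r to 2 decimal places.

14.56

The required radius is the distance from (-6, -5) to the farthest point.
Squared distances: 212, 148, 72.
Maximum is 212, attained at P.
r = √212 ≈ 14.56.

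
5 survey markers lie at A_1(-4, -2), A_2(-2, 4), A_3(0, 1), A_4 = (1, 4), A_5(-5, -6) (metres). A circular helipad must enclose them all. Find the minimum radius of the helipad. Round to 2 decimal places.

The minimum enclosing circle of a finite set is fixed by two of the points (as a diameter) or three (as a circumcircle).
The farthest pair is A_4–A_5 with squared distance 136. The circle on this segment as diameter has centre (-2, -1) and r² = 136/4 = 34.
Check A_1: distance² to centre = 5 ≤ 34, so it lies inside.
All remaining points lie in this disk, and no smaller disk contains both endpoints, so this is the minimum enclosing circle.
r = √34 ≈ 5.83.

5.83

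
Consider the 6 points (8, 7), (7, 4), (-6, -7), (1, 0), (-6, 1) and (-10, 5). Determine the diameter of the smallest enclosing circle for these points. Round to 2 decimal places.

A smallest enclosing disk is always determined by at most three of the input points on its boundary.
The minimum enclosing circle is determined by three boundary points: (8, 7), (-6, -7), (-10, 5).
Their circumcentre is (-0.5, 1.5) with r² = 102.5.
The farthest remaining point (7, 4) is at distance² 62.5 ≤ 102.5.
Diameter = 2r = 2√(102.5) ≈ 20.25.

20.25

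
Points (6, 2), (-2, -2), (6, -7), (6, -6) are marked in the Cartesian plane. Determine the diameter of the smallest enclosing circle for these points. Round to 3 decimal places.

The minimum enclosing circle is determined by three boundary points: (6, 2), (-2, -2), (6, -7).
Their circumcentre is (3.25, -2.5) with r² = 27.8125.
The farthest remaining point (6, -6) is at distance² 19.8125 ≤ 27.8125.
Diameter = 2r = 2√(27.8125) ≈ 10.548.

10.548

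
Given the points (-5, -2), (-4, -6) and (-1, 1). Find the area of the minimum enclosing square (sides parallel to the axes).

49

The bounding box has width 4 and height 7.
An axis-aligned square enclosing the set must have side ≥ max(width, height).
So the minimum side is max(4, 7) = 7.
Area = 7² = 49.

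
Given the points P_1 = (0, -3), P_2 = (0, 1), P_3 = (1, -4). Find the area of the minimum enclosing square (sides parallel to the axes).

The bounding box has width 1 and height 5.
An axis-aligned square enclosing the set must have side ≥ max(width, height).
So the minimum side is max(1, 5) = 5.
Area = 5² = 25.

25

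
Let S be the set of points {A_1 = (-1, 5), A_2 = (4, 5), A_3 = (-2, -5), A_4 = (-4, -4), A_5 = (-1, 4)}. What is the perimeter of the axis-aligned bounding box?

Width = max x − min x = 4 − (-4) = 8.
Height = max y − min y = 5 − (-5) = 10.
Perimeter = 2(8 + 10) = 36.

36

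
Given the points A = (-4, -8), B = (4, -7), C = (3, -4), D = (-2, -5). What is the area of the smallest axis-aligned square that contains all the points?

64

The bounding box has width 8 and height 4.
An axis-aligned square enclosing the set must have side ≥ max(width, height).
So the minimum side is max(8, 4) = 8.
Area = 8² = 64.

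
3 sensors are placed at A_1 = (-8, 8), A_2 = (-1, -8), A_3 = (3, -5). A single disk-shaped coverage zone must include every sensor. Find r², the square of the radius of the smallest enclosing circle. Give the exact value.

44225/578

Side lengths²: A_1A_2² = 305, A_1A_3² = 290, A_2A_3² = 25.
Since A_1A_2² = 305 < 290 + 25 = 315, the triangle is acute, so the smallest enclosing circle is the circumcircle.
Circumcentre = (-137/34, 7/34), r² = 44225/578.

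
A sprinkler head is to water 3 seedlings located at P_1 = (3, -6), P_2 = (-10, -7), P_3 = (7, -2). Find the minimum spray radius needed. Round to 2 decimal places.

Side lengths²: P_1P_2² = 170, P_1P_3² = 32, P_2P_3² = 314.
Since P_2P_3² = 314 ≥ 170 + 32 = 202, the angle opposite P_2P_3 is not acute, so the smallest enclosing circle has P_2P_3 as diameter.
Centre = midpoint of P_2P_3 = (-1.5, -4.5), r² = 314/4 = 78.5.
r = √(78.5) ≈ 8.86.

8.86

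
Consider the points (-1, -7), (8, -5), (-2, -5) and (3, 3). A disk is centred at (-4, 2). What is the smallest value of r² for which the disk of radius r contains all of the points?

The required radius is the distance from (-4, 2) to the farthest point.
Squared distances: 90, 193, 53, 50.
Maximum is 193, attained at (8, -5).

193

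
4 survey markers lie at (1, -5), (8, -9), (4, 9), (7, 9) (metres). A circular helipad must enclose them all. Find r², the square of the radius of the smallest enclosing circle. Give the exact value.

85

The farthest pair is (8, -9)–(4, 9) with squared distance 340. The circle on this segment as diameter has centre (6, 0) and r² = 340/4 = 85.
Check (1, -5): distance² to centre = 50 ≤ 85, so it lies inside.
All remaining points lie in this disk, and no smaller disk contains both endpoints, so this is the minimum enclosing circle.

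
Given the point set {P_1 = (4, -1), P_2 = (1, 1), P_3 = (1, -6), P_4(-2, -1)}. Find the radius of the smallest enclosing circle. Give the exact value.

3.5

The minimum enclosing circle of a finite set is fixed by two of the points (as a diameter) or three (as a circumcircle).
The farthest pair is P_2–P_3 with squared distance 49. The circle on this segment as diameter has centre (1, -2.5) and r² = 49/4 = 12.25.
Check P_1: distance² to centre = 11.25 ≤ 12.25, so it lies inside.
All remaining points lie in this disk, and no smaller disk contains both endpoints, so this is the minimum enclosing circle.
r = √(12.25) = 3.5.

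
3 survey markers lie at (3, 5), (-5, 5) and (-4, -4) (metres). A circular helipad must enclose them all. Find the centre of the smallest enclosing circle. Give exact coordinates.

(-1, 8/9)

Call the three points A, B, C in the order given.
Side lengths²: AB² = 64, AC² = 130, BC² = 82.
Since AC² = 130 < 82 + 64 = 146, the triangle is acute, so the smallest enclosing circle is the circumcircle.
Circumcentre = (-1, 8/9), r² = 2665/81.
Centre = (-1, 8/9).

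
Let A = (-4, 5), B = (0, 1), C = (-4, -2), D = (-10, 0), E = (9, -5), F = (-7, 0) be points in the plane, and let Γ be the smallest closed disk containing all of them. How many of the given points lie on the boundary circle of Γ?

2

The minimum enclosing circle of a finite set is fixed by two of the points (as a diameter) or three (as a circumcircle).
The farthest pair is D–E with squared distance 386. The circle on this segment as diameter has centre (-0.5, -2.5) and r² = 386/4 = 96.5.
Check A: distance² to centre = 68.5 ≤ 96.5, so it lies inside.
All remaining points lie in this disk, and no smaller disk contains both endpoints, so this is the minimum enclosing circle.
The points at distance exactly r from the centre are D, E — 2 points.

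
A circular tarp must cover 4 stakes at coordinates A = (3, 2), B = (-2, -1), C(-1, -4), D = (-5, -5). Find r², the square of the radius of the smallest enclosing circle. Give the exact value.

By Welzl's lemma the MEC is supported by two points (diametrically opposite) or three points (on a circumcircle).
The farthest pair is A–D with squared distance 113. The circle on this segment as diameter has centre (-1, -1.5) and r² = 113/4 = 28.25.
Check B: distance² to centre = 1.25 ≤ 28.25, so it lies inside.
All remaining points lie in this disk, and no smaller disk contains both endpoints, so this is the minimum enclosing circle.

28.25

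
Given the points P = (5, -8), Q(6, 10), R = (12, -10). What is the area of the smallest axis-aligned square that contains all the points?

400

The bounding box has width 7 and height 20.
An axis-aligned square enclosing the set must have side ≥ max(width, height).
So the minimum side is max(7, 20) = 20.
Area = 20² = 400.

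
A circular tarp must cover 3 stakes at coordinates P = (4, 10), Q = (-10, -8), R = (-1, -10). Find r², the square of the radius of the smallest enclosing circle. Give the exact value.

Side lengths²: PQ² = 520, PR² = 425, QR² = 85.
Since PQ² = 520 ≥ 425 + 85 = 510, the angle opposite PQ is not acute, so the smallest enclosing circle has PQ as diameter.
Centre = midpoint of PQ = (-3, 1), r² = 520/4 = 130.

130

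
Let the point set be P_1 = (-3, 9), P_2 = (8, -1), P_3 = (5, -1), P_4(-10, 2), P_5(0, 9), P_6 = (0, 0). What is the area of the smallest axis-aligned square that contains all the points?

The bounding box has width 18 and height 10.
An axis-aligned square enclosing the set must have side ≥ max(width, height).
So the minimum side is max(18, 10) = 18.
Area = 18² = 324.

324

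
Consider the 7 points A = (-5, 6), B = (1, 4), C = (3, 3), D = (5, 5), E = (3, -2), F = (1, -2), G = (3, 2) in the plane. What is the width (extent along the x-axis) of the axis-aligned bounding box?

max x = 5, min x = -5, so width = 10.

10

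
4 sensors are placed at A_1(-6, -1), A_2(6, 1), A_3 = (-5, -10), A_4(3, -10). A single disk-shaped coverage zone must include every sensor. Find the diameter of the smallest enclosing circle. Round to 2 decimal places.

The minimum enclosing circle of a finite set is fixed by two of the points (as a diameter) or three (as a circumcircle).
The farthest pair is A_2–A_3 with squared distance 242. The circle on this segment as diameter has centre (0.5, -4.5) and r² = 242/4 = 60.5.
Check A_1: distance² to centre = 54.5 ≤ 60.5, so it lies inside.
All remaining points lie in this disk, and no smaller disk contains both endpoints, so this is the minimum enclosing circle.
Diameter = 2r = 2√(60.5) ≈ 15.56.

15.56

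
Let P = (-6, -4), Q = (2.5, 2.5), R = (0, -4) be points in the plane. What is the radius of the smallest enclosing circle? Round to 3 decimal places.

Side lengths²: PQ² = 114.5, PR² = 36, QR² = 48.5.
Since PQ² = 114.5 ≥ 48.5 + 36 = 84.5, the angle opposite PQ is not acute, so the smallest enclosing circle has PQ as diameter.
Centre = midpoint of PQ = (-1.75, -0.75), r² = 114.5/4 = 28.625.
r = √(28.625) ≈ 5.350.

5.350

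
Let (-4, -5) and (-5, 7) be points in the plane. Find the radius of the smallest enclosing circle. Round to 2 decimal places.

6.02

The smallest circle enclosing two points has them as diameter endpoints.
Centre = midpoint = (-4.5, 1); r² = |(-4, -5)−(-5, 7)|²/4 = 145/4 = 36.25.
r = √(36.25) ≈ 6.02.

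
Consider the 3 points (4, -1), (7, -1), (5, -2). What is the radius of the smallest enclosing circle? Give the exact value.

1.5

Call the three points A, B, C in the order given.
Side lengths²: AB² = 9, AC² = 2, BC² = 5.
Since AB² = 9 ≥ 5 + 2 = 7, the angle opposite AB is not acute, so the smallest enclosing circle has AB as diameter.
Centre = midpoint of AB = (5.5, -1), r² = 9/4 = 2.25.
r = √(2.25) = 1.5.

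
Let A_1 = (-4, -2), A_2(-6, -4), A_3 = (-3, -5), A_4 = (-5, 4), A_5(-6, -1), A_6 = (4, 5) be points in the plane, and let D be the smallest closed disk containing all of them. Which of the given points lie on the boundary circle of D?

A_2, A_6

The farthest pair is A_2–A_6 with squared distance 181. The circle on this segment as diameter has centre (-1, 0.5) and r² = 181/4 = 45.25.
Check A_1: distance² to centre = 15.25 ≤ 45.25, so it lies inside.
All remaining points lie in this disk, and no smaller disk contains both endpoints, so this is the minimum enclosing circle.
The points at distance exactly r from the centre are A_2, A_6 — 2 points.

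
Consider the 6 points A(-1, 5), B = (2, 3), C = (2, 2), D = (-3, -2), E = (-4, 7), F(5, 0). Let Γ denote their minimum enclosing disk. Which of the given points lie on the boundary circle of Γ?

The minimum enclosing circle of a finite set is fixed by two of the points (as a diameter) or three (as a circumcircle).
The minimum enclosing circle is determined by three boundary points: D, E, F.
Their circumcentre is (1/37, 107/37) with r² = 45305/1369.
The farthest remaining point A is at distance² 7528/1369 ≤ 45305/1369.
The points at distance exactly r from the centre are D, E, F — 3 points.

D, E, F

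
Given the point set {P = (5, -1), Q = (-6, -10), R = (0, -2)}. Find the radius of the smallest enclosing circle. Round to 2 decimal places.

7.11

Side lengths²: PQ² = 202, PR² = 26, QR² = 100.
Since PQ² = 202 ≥ 100 + 26 = 126, the angle opposite PQ is not acute, so the smallest enclosing circle has PQ as diameter.
Centre = midpoint of PQ = (-0.5, -5.5), r² = 202/4 = 50.5.
r = √(50.5) ≈ 7.11.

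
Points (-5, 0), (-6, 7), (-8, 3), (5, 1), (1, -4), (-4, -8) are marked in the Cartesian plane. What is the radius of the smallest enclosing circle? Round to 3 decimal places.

7.887

A smallest enclosing disk is always determined by at most three of the input points on its boundary.
The minimum enclosing circle is determined by three boundary points: (-6, 7), (5, 1), (-4, -8).
Their circumcentre is (-95/34, -7/34) with r² = 35953/578.
The farthest remaining point (-8, 3) is at distance² 21605/578 ≤ 35953/578.
r = √(35953/578) ≈ 7.887.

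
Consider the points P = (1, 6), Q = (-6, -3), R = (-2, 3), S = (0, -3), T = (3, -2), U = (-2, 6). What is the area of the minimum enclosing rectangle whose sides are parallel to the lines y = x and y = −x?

In coordinates u = x + y, v = x − y the rectangle is axis-aligned; the map (x,y)→(u,v) scales areas by 2.
u-values: 7, -9, 1, -3, 1, 4; range = 7 − (-9) = 16.
v-values: -5, -3, -5, 3, 5, -8; range = 5 − (-8) = 13.
Area = (16 × 13) / 2 = 104.

104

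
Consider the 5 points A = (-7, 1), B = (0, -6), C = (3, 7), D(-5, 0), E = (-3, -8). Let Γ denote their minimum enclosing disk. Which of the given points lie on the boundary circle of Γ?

The minimum enclosing circle of a finite set is fixed by two of the points (as a diameter) or three (as a circumcircle).
The farthest pair is C–E with squared distance 261. The circle on this segment as diameter has centre (0, -0.5) and r² = 261/4 = 65.25.
Check A: distance² to centre = 51.25 ≤ 65.25, so it lies inside.
All remaining points lie in this disk, and no smaller disk contains both endpoints, so this is the minimum enclosing circle.
The points at distance exactly r from the centre are C, E — 2 points.

C, E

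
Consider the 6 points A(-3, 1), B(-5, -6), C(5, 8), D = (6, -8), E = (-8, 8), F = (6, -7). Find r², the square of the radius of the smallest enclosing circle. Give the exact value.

A smallest enclosing disk is always determined by at most three of the input points on its boundary.
The farthest pair is D–E with squared distance 452. The circle on this segment as diameter has centre (-1, 0) and r² = 452/4 = 113.
Check A: distance² to centre = 5 ≤ 113, so it lies inside.
All remaining points lie in this disk, and no smaller disk contains both endpoints, so this is the minimum enclosing circle.

113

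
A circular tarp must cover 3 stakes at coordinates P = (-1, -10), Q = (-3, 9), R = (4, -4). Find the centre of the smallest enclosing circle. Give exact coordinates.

(-2, -0.5)

Side lengths²: PQ² = 365, PR² = 61, QR² = 218.
Since PQ² = 365 ≥ 218 + 61 = 279, the angle opposite PQ is not acute, so the smallest enclosing circle has PQ as diameter.
Centre = midpoint of PQ = (-2, -0.5), r² = 365/4 = 91.25.
Centre = (-2, -0.5).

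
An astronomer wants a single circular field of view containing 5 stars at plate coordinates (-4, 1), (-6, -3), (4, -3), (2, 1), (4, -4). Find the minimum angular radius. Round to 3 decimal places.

5.048

The minimum enclosing circle is determined by three boundary points: (-4, 1), (-6, -3), (4, -4).
Their circumcentre is (-20/21, -127/42) with r² = 44945/1764.
The farthest remaining point (2, 1) is at distance² 43937/1764 ≤ 44945/1764.
r = √(44945/1764) ≈ 5.048.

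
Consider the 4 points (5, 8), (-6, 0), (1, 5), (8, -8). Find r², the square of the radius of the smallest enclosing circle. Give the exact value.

By Welzl's lemma the MEC is supported by two points (diametrically opposite) or three points (on a circumcircle).
The minimum enclosing circle is determined by three boundary points: (5, 8), (-6, 0), (8, -8).
Their circumcentre is (2.9, -0.675) with r² = 79.665625.
The farthest remaining point (1, 5) is at distance² 35.815625 ≤ 79.665625.

79.665625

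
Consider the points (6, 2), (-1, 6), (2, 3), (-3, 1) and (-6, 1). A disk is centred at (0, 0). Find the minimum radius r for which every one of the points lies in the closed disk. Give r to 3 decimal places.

The required radius is the distance from (0, 0) to the farthest point.
Squared distances: 40, 37, 13, 10, 37.
Maximum is 40, attained at (6, 2).
r = √40 ≈ 6.325.

6.325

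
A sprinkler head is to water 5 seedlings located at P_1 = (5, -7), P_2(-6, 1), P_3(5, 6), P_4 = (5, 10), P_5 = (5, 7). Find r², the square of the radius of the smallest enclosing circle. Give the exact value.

The minimum enclosing circle of a finite set is fixed by two of the points (as a diameter) or three (as a circumcircle).
The minimum enclosing circle is determined by three boundary points: P_1, P_2, P_4.
Their circumcentre is (61/22, 1.5) with r² = 18685/242.
The farthest remaining point P_5 is at distance² 8521/242 ≤ 18685/242.

18685/242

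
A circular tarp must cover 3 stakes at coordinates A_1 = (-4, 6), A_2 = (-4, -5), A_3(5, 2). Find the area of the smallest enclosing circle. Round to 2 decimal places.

Side lengths²: A_1A_2² = 121, A_1A_3² = 97, A_2A_3² = 130.
Since A_2A_3² = 130 < 121 + 97 = 218, the triangle is acute, so the smallest enclosing circle is the circumcircle.
Circumcentre = (-19/18, 0.5), r² = 6305/162.
Area = π·r² = π·6305/162 ≈ 122.27.

122.27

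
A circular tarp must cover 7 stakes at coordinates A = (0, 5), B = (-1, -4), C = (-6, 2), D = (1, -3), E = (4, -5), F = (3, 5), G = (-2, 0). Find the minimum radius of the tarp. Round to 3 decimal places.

6.257

By Welzl's lemma the MEC is supported by two points (diametrically opposite) or three points (on a circumcircle).
The minimum enclosing circle is determined by three boundary points: C, E, F.
Their circumcentre is (-13/62, -23/62) with r² = 75245/1922.
The farthest remaining point A is at distance² 55529/1922 ≤ 75245/1922.
r = √(75245/1922) ≈ 6.257.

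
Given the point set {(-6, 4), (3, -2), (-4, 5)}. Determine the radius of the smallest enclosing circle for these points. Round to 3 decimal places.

Call the three points A, B, C in the order given.
Side lengths²: AB² = 117, AC² = 5, BC² = 98.
Since AB² = 117 ≥ 98 + 5 = 103, the angle opposite AB is not acute, so the smallest enclosing circle has AB as diameter.
Centre = midpoint of AB = (-1.5, 1), r² = 117/4 = 29.25.
r = √(29.25) ≈ 5.408.

5.408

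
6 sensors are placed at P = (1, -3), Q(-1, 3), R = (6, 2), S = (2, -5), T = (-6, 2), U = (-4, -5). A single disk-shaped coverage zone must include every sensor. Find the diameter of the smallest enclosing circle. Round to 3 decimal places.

A smallest enclosing disk is always determined by at most three of the input points on its boundary.
The minimum enclosing circle is determined by three boundary points: R, T, U.
Their circumcentre is (0, -1/14) with r² = 7897/196.
The farthest remaining point S is at distance² 5545/196 ≤ 7897/196.
Diameter = 2r = 2√(7897/196) ≈ 12.695.

12.695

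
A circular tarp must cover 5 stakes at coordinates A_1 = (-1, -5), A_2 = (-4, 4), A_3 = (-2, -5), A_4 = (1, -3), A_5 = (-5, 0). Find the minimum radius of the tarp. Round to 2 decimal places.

By Welzl's lemma the MEC is supported by two points (diametrically opposite) or three points (on a circumcircle).
The farthest pair is A_1–A_2 with squared distance 90. The circle on this segment as diameter has centre (-2.5, -0.5) and r² = 90/4 = 22.5.
Check A_3: distance² to centre = 20.5 ≤ 22.5, so it lies inside.
All remaining points lie in this disk, and no smaller disk contains both endpoints, so this is the minimum enclosing circle.
r = √(22.5) ≈ 4.74.

4.74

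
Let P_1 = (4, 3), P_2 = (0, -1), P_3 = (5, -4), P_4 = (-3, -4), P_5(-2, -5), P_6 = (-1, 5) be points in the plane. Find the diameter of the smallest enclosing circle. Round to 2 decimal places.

A smallest enclosing disk is always determined by at most three of the input points on its boundary.
The minimum enclosing circle is determined by three boundary points: P_3, P_5, P_6.
Their circumcentre is (41/46, -11/46) with r² = 32825/1058.
The farthest remaining point P_4 is at distance² 30985/1058 ≤ 32825/1058.
Diameter = 2r = 2√(32825/1058) ≈ 11.14.

11.14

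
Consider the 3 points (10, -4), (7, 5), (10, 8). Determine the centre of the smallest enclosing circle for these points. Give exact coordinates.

(10, 2)

Call the three points A, B, C in the order given.
Side lengths²: AB² = 90, AC² = 144, BC² = 18.
Since AC² = 144 ≥ 90 + 18 = 108, the angle opposite AC is not acute, so the smallest enclosing circle has AC as diameter.
Centre = midpoint of AC = (10, 2), r² = 144/4 = 36.
Centre = (10, 2).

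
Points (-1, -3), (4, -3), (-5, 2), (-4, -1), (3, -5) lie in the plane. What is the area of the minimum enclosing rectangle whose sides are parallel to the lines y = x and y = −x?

45

In coordinates u = x + y, v = x − y the rectangle is axis-aligned; the map (x,y)→(u,v) scales areas by 2.
u-values: -4, 1, -3, -5, -2; range = 1 − (-5) = 6.
v-values: 2, 7, -7, -3, 8; range = 8 − (-7) = 15.
Area = (6 × 15) / 2 = 45.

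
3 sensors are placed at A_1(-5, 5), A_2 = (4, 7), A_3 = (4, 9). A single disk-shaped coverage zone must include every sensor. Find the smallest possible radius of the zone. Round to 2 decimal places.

Side lengths²: A_1A_2² = 85, A_1A_3² = 97, A_2A_3² = 4.
Since A_1A_3² = 97 ≥ 85 + 4 = 89, the angle opposite A_1A_3 is not acute, so the smallest enclosing circle has A_1A_3 as diameter.
Centre = midpoint of A_1A_3 = (-0.5, 7), r² = 97/4 = 24.25.
r = √(24.25) ≈ 4.92.

4.92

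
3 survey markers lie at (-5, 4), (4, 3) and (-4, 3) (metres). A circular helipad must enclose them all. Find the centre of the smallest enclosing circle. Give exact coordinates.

(-0.5, 3.5)

Call the three points A, B, C in the order given.
Side lengths²: AB² = 82, AC² = 2, BC² = 64.
Since AB² = 82 ≥ 64 + 2 = 66, the angle opposite AB is not acute, so the smallest enclosing circle has AB as diameter.
Centre = midpoint of AB = (-0.5, 3.5), r² = 82/4 = 20.5.
Centre = (-0.5, 3.5).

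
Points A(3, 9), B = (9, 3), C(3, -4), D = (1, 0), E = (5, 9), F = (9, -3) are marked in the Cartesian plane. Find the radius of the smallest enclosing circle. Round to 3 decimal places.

By Welzl's lemma the MEC is supported by two points (diametrically opposite) or three points (on a circumcircle).
The minimum enclosing circle is determined by three boundary points: A, C, F.
Their circumcentre is (5, 2.5) with r² = 46.25.
The farthest remaining point E is at distance² 42.25 ≤ 46.25.
r = √(46.25) ≈ 6.801.

6.801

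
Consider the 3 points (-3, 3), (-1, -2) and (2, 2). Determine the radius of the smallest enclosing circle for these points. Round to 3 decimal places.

Call the three points A, B, C in the order given.
Side lengths²: AB² = 29, AC² = 26, BC² = 25.
Since AB² = 29 < 26 + 25 = 51, the triangle is acute, so the smallest enclosing circle is the circumcircle.
Circumcentre = (-37/46, 45/46), r² = 9425/1058.
r = √(9425/1058) ≈ 2.985.

2.985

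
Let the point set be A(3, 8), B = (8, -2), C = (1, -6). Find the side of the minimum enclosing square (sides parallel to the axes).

The bounding box has width 7 and height 14.
An axis-aligned square enclosing the set must have side ≥ max(width, height).
So the minimum side is max(7, 14) = 14.

14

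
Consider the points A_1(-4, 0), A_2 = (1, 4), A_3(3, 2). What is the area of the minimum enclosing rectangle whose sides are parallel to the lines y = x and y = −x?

In coordinates u = x + y, v = x − y the rectangle is axis-aligned; the map (x,y)→(u,v) scales areas by 2.
u-values: -4, 5, 5; range = 5 − (-4) = 9.
v-values: -4, -3, 1; range = 1 − (-4) = 5.
Area = (9 × 5) / 2 = 22.5.

22.5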